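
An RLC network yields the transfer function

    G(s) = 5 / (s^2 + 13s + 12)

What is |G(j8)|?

|G(j8)| ≈ 0.04300

Substitute s = j8: numerator = 5, denominator = -52 + j104.
|G(j8)| = |5| / |-52 + j104| = 5 / 116.28 ≈ 0.04300.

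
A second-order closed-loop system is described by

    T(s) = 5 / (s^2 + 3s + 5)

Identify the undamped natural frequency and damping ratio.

ωₙ ≈ 2.236 rad/s, ζ ≈ 0.6708

Compare the denominator to the standard form s^2 + 2ζωₙs + ωₙ².
ωₙ² = 5, so ωₙ = √5 ≈ 2.236 rad/s.
2ζωₙ = 3, so ζ = 3/(2·√5) ≈ 0.6708.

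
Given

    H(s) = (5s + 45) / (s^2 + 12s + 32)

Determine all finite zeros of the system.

Set the numerator to zero: 5s + 45 = 0, i.e. 5·(s + 9) = 0.
So s = -9.

s = -9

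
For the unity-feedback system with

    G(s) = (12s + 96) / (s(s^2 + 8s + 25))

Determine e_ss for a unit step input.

G(s) has one pole at the origin.
This is a Type 1 system; for a step input the steady-state error is zero.

e_ss = 0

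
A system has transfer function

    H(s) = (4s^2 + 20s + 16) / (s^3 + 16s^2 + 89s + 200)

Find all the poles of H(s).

The poles are the roots of the denominator s^3 + 16s^2 + 89s + 200 = 0.
Trying s = -8: the polynomial evaluates to 0, so (s + 8) is a factor.
Dividing out leaves s^2 + 8s + 25 = 0.
The quadratic formula then gives s = -4 ± 3j.

s = -4 + 3j, -4 - 3j, -8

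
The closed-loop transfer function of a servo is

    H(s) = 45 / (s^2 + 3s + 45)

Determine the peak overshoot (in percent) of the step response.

%OS ≈ 48.6%

Comparing s^2 + 3s + 45 to s^2 + 2ζωₙs + ωₙ²: ωₙ = √45 ≈ 6.708 rad/s and ζ = 3/(2·√45) ≈ 0.2236.
%OS = 100·exp(−πζ/√(1−ζ²)) = 100·exp(−π·0.2236/√(1−0.2236²)) ≈ 48.6%.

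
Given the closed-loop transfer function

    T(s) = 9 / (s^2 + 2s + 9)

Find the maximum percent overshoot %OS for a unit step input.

Comparing s^2 + 2s + 9 to s^2 + 2ζωₙs + ωₙ²: ωₙ = 3 rad/s and ζ = 2/(2·3) ≈ 0.3333.
%OS = 100·exp(−πζ/√(1−ζ²)) = 100·exp(−π·0.3333/√(1−0.3333²)) ≈ 32.9%.

%OS ≈ 32.9%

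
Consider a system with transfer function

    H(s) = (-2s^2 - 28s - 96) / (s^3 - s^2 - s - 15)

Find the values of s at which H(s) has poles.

The poles are the roots of the denominator s^3 - s^2 - s - 15 = 0.
Trying s = 3: the polynomial evaluates to 0, so (s - 3) is a factor.
Dividing out leaves s^2 + 2s + 5 = 0.
The quadratic formula then gives s = -1 ± 2j.

s = -1 ± 2j, 3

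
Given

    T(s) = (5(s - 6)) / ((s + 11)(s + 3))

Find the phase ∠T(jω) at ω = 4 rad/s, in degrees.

∠T(j4) ≈ 73.20°

At s = j4: numerator = -30 + j20, denominator = 17 + j56.
∠T = ∠num − ∠den = 146.31° − (73.113°) = 73.20°.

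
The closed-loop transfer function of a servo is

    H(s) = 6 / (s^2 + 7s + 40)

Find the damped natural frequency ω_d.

Comparing s^2 + 7s + 40 to s^2 + 2ζωₙs + ωₙ²: ωₙ = √40 ≈ 6.325 rad/s and ζ = 7/(2·√40) ≈ 0.5534.
ζωₙ = 7/2 = 3.5, so ω_d = ωₙ√(1−ζ²) = √(ωₙ² − (ζωₙ)²) = √(40 − 3.5²) = √27.75 ≈ 5.268 rad/s.

ω_d ≈ 5.268 rad/s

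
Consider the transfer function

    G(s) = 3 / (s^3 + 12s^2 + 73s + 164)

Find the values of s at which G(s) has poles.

s = -4 ± 5j, -4

The poles are the roots of the denominator s^3 + 12s^2 + 73s + 164 = 0.
Trying s = -4: the polynomial evaluates to 0, so (s + 4) is a factor.
Dividing out leaves s^2 + 8s + 41 = 0.
The quadratic formula then gives s = -4 ± 5j.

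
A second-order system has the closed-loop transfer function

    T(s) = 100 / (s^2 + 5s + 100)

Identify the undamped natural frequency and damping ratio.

ωₙ = 10 rad/s, ζ = 0.25

Compare the denominator to the standard form s^2 + 2ζωₙs + ωₙ².
ωₙ² = 100, so ωₙ = 10 rad/s.
2ζωₙ = 5, so ζ = 5/(2·10) = 0.25.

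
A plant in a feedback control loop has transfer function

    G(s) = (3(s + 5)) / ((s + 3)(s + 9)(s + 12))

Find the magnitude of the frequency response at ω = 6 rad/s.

Substitute s = j6: numerator = 15 + j18, denominator = -540 + j810.
|G(j6)| = |15 + j18| / |-540 + j810| = 23.431 / 973.50 ≈ 0.02407.

|G(j6)| ≈ 0.02407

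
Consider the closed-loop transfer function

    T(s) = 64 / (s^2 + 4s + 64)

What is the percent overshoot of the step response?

Comparing s^2 + 4s + 64 to s^2 + 2ζωₙs + ωₙ²: ωₙ = 8 rad/s and ζ = 4/(2·8) = 0.25.
%OS = 100·exp(−πζ/√(1−ζ²)) = 100·exp(−π·0.25/√(1−0.25²)) ≈ 44.4%.

%OS ≈ 44.4%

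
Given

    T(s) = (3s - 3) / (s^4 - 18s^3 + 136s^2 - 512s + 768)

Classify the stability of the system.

The denominator s^4 - 18s^3 + 136s^2 - 512s + 768 factors as (s - 4)(s^2 - 8s + 32)(s - 6), giving poles at s = 4, 4 ± 4j, 6.
Since the pole(s) at s = 4, 4 + 4j, 4 - 4j, 6 lie in the right half-plane, the system is unstable.

unstable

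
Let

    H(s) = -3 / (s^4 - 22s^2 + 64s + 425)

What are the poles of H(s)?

s = 4 ± 3j, -4 ± j

The poles are the roots of the denominator s^4 - 22s^2 + 64s + 425 = 0.
No real roots exist; factor into two real quadratics: (s^2 - 8s + 25)(s^2 + 8s + 17) = 0.
Each quadratic gives a conjugate pair via the quadratic formula.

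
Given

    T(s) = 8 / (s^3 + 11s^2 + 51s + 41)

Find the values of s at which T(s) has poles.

The poles are the roots of the denominator s^3 + 11s^2 + 51s + 41 = 0.
Trying s = -1: the polynomial evaluates to 0, so (s + 1) is a factor.
Dividing out leaves s^2 + 10s + 41 = 0.
The quadratic formula then gives s = -5 ± 4j.

s = -5 + 4j, -5 - 4j, -1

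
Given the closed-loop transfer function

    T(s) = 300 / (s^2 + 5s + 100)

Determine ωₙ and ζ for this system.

ωₙ = 10 rad/s, ζ = 0.25

Compare the denominator to the standard form s^2 + 2ζωₙs + ωₙ².
ωₙ² = 100, so ωₙ = 10 rad/s.
2ζωₙ = 5, so ζ = 5/(2·10) = 0.25.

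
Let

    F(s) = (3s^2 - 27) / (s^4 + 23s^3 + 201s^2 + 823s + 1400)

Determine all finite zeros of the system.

Set the numerator to zero: 3s^2 - 27 = 0, i.e. 3·(s^2 - 9) = 0.
Factoring: (s - 3)(s + 3) = 0.

s = 3, -3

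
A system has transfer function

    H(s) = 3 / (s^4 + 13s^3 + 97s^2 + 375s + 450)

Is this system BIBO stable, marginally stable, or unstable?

stable

The denominator s^4 + 13s^3 + 97s^2 + 375s + 450 factors as (s + 2)(s^2 + 6s + 45)(s + 5), giving poles at s = -2, -3 ± 6j, -5.
Since all poles lie strictly in the left half-plane, the system is stable.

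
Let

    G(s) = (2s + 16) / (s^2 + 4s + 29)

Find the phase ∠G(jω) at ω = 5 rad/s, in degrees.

∠G(j5) ≈ -46.68°

At s = j5: numerator = 16 + j10, denominator = 4 + j20.
∠G = ∠num − ∠den = 32.005° − (78.690°) = -46.68°.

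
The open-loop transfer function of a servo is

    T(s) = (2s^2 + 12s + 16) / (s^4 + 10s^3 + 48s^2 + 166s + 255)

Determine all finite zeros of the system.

s = -2, -4

Set the numerator to zero: 2s^2 + 12s + 16 = 0, i.e. 2·(s^2 + 6s + 8) = 0.
Factoring: (s + 2)(s + 4) = 0.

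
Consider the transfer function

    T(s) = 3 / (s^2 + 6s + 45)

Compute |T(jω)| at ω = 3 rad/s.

Substitute s = j3: numerator = 3, denominator = 36 + j18.
|T(j3)| = |3| / |36 + j18| = 3 / 40.249 ≈ 0.07454.

|T(j3)| ≈ 0.07454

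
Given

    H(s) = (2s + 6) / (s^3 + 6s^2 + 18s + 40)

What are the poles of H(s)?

The poles are the roots of the denominator s^3 + 6s^2 + 18s + 40 = 0.
Trying s = -4: the polynomial evaluates to 0, so (s + 4) is a factor.
Dividing out leaves s^2 + 2s + 10 = 0.
The quadratic formula then gives s = -1 ± 3j.

s = -1 + 3j, -1 - 3j, -4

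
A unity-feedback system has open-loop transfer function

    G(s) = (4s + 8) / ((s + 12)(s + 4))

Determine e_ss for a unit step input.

e_ss = 0.8571

G(s) has no poles at the origin.
This is a Type 0 system. Kp = lim_{s→0} G(s) = 8/48 = 1/6.
e_ss = 1/(1 + Kp) = 1/(1 + 1/6) = 6/7 ≈ 0.8571.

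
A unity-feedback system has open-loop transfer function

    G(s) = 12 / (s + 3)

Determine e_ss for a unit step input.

G(s) has no poles at the origin.
This is a Type 0 system. Kp = lim_{s→0} G(s) = 12/3 = 4.
e_ss = 1/(1 + Kp) = 1/(1 + 4) = 1/5 ≈ 0.2000.

e_ss = 0.2000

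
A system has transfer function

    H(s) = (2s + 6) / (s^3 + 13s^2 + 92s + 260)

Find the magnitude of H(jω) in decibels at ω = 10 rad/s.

Substitute s = j10: numerator = 6 + j20, denominator = -1040 - j80.
|H(j10)| = |6 + j20| / |-1040 - j80| = 20.881 / 1043.1 ≈ 0.02002.
In decibels: 20·log₁₀(0.02002) ≈ -34.0 dB.

|H(j10)|_dB ≈ -34.0 dB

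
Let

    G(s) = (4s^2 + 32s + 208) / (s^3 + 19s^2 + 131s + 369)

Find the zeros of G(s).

s = -4 + 6j, -4 - 6j

Set the numerator to zero: 4s^2 + 32s + 208 = 0, i.e. 4·(s^2 + 8s + 52) = 0.
Factoring: (s^2 + 8s + 52) = 0.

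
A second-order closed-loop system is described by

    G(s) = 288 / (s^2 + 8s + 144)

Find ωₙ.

Compare the denominator to the standard form s^2 + 2ζωₙs + ωₙ².
ωₙ² = 144, so ωₙ = 12 rad/s.

ωₙ = 12 rad/s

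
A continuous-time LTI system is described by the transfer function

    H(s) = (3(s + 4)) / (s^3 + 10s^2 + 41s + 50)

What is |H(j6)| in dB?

|H(j6)|_dB ≈ -23.2 dB

Substitute s = j6: numerator = 12 + j18, denominator = -310 + j30.
|H(j6)| = |12 + j18| / |-310 + j30| = 21.633 / 311.45 ≈ 0.06946.
In decibels: 20·log₁₀(0.06946) ≈ -23.2 dB.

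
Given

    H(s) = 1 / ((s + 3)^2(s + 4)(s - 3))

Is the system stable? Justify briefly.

The poles can be read from the denominator factors: s = -3, -4, -3, 3.
Since the pole(s) at s = 3 lie in the right half-plane, the system is unstable.

unstable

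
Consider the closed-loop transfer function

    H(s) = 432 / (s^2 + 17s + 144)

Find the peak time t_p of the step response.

Comparing s^2 + 17s + 144 to s^2 + 2ζωₙs + ωₙ²: ωₙ = 12 rad/s and ζ = 17/(2·12) ≈ 0.7083.
ζωₙ = 17/2 = 8.5, so ω_d = ωₙ√(1−ζ²) = √(ωₙ² − (ζωₙ)²) = √(144 − 8.5²) = √71.75 ≈ 8.471 rad/s.
t_p = π/ω_d = π/8.471 ≈ 0.3709 s.

t_p ≈ 0.3709 s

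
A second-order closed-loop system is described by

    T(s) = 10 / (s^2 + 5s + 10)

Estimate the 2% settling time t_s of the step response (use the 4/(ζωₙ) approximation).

t_s ≈ 1.600 s

Comparing s^2 + 5s + 10 to s^2 + 2ζωₙs + ωₙ²: ωₙ = √10 ≈ 3.162 rad/s and ζ = 5/(2·√10) ≈ 0.7906.
ζωₙ = 5/2 = 2.5, so t_s ≈ 4/(ζωₙ) = 4/2.5 = 1.600 s.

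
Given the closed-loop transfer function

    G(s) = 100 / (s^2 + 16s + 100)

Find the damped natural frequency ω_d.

ω_d = 6 rad/s

Comparing s^2 + 16s + 100 to s^2 + 2ζωₙs + ωₙ²: ωₙ = 10 rad/s and ζ = 16/(2·10) = 0.8.
ζωₙ = 16/2 = 8, so ω_d = ωₙ√(1−ζ²) = √(ωₙ² − (ζωₙ)²) = √(100 − 8²) = √36 = 6 rad/s.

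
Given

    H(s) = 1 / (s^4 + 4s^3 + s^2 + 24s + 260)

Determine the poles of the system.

s = 2 + 3j, 2 - 3j, -4 + 2j, -4 - 2j

The poles are the roots of the denominator s^4 + 4s^3 + s^2 + 24s + 260 = 0.
No real roots exist; factor into two real quadratics: (s^2 - 4s + 13)(s^2 + 8s + 20) = 0.
Each quadratic gives a conjugate pair via the quadratic formula.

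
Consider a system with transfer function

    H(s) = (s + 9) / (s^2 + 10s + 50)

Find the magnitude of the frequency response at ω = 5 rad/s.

Substitute s = j5: numerator = 9 + j5, denominator = 25 + j50.
|H(j5)| = |9 + j5| / |25 + j50| = 10.296 / 55.902 ≈ 0.1842.

|H(j5)| ≈ 0.1842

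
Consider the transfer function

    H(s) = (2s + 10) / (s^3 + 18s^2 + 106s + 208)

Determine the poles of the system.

The poles are the roots of the denominator s^3 + 18s^2 + 106s + 208 = 0.
Trying s = -8: the polynomial evaluates to 0, so (s + 8) is a factor.
Dividing out leaves s^2 + 10s + 26 = 0.
The quadratic formula then gives s = -5 ± 1j.

s = -5 + j, -5 - j, -8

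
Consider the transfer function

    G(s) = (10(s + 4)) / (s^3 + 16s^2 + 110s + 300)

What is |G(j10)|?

|G(j10)| ≈ 0.08260

Substitute s = j10: numerator = 40 + j100, denominator = -1300 + j100.
|G(j10)| = |40 + j100| / |-1300 + j100| = 107.70 / 1303.8 ≈ 0.08260.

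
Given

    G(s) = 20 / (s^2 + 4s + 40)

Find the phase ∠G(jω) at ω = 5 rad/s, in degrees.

∠G(j5) ≈ -53.13°

At s = j5: numerator = 20, denominator = 15 + j20.
∠G = ∠num − ∠den = 0° − (53.130°) = -53.13°.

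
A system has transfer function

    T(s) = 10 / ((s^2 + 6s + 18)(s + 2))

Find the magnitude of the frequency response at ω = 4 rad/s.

|T(j4)| ≈ 0.09285

Substitute s = j4: numerator = 10, denominator = -92 + j56.
|T(j4)| = |10| / |-92 + j56| = 10 / 107.70 ≈ 0.09285.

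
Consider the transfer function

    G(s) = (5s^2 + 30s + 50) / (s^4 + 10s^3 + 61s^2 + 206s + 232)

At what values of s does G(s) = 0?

s = -3 ± j

Set the numerator to zero: 5s^2 + 30s + 50 = 0, i.e. 5·(s^2 + 6s + 10) = 0.
Factoring: (s^2 + 6s + 10) = 0.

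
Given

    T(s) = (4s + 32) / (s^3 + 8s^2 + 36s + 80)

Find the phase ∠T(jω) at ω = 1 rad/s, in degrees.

At s = j1: numerator = 32 + j4, denominator = 72 + j35.
∠T = ∠num − ∠den = 7.1250° − (25.925°) = -18.80°.

∠T(j1) ≈ -18.80°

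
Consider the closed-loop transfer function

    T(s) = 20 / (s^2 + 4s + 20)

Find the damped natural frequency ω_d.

Comparing s^2 + 4s + 20 to s^2 + 2ζωₙs + ωₙ²: ωₙ = √20 ≈ 4.472 rad/s and ζ = 4/(2·√20) ≈ 0.4472.
ζωₙ = 4/2 = 2, so ω_d = ωₙ√(1−ζ²) = √(ωₙ² − (ζωₙ)²) = √(20 − 2²) = √16 = 4 rad/s.

ω_d = 4 rad/s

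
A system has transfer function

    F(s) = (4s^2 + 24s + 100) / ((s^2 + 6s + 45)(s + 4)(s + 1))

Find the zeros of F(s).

Set the numerator to zero: 4s^2 + 24s + 100 = 0, i.e. 4·(s^2 + 6s + 25) = 0.
Factoring: (s^2 + 6s + 25) = 0.

s = -3 ± 4j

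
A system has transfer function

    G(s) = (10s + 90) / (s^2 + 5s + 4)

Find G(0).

Set s = 0: G(0) = (90) / (4) = 45/2.

G(0) = 45/2 ≈ 22.50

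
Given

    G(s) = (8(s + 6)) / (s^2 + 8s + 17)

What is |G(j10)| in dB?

|G(j10)|_dB ≈ -1.84 dB

Substitute s = j10: numerator = 48 + j80, denominator = -83 + j80.
|G(j10)| = |48 + j80| / |-83 + j80| = 93.295 / 115.28 ≈ 0.8093.
In decibels: 20·log₁₀(0.8093) ≈ -1.84 dB.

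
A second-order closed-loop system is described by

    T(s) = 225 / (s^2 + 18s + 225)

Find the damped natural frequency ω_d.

ω_d = 12 rad/s

Comparing s^2 + 18s + 225 to s^2 + 2ζωₙs + ωₙ²: ωₙ = 15 rad/s and ζ = 18/(2·15) = 0.6.
ζωₙ = 18/2 = 9, so ω_d = ωₙ√(1−ζ²) = √(ωₙ² − (ζωₙ)²) = √(225 − 9²) = √144 = 12 rad/s.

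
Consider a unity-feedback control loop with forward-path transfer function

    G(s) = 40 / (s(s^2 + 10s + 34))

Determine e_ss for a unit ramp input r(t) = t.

G(s) has one pole at the origin.
This is a Type 1 system. Kv = lim_{s→0} s·G(s) = 40/34 = 20/17.
e_ss = 1/Kv = 1/(20/17) = 17/20 ≈ 0.8500.

e_ss = 0.8500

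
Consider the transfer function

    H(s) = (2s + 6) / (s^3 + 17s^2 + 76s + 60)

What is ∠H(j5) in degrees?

At s = j5: numerator = 6 + j10, denominator = -365 + j255.
∠H = ∠num − ∠den = 59.036° − (145.06°) = -86.02°.

∠H(j5) ≈ -86.02°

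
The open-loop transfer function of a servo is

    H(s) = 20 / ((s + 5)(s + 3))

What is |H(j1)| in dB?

Substitute s = j1: numerator = 20, denominator = 14 + j8.
|H(j1)| = |20| / |14 + j8| = 20 / 16.125 ≈ 1.240.
In decibels: 20·log₁₀(1.240) ≈ 1.87 dB.

|H(j1)|_dB ≈ 1.87 dB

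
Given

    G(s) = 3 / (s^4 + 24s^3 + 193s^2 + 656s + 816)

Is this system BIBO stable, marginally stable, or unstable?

The denominator s^4 + 24s^3 + 193s^2 + 656s + 816 factors as (s + 4)(s + 12)(s^2 + 8s + 17), giving poles at s = -4, -12, -4 + j, -4 - j.
Since all poles lie strictly in the left half-plane, the system is stable.

stable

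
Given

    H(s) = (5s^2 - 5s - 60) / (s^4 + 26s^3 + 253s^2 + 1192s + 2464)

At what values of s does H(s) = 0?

Set the numerator to zero: 5s^2 - 5s - 60 = 0, i.e. 5·(s^2 - s - 12) = 0.
Factoring: (s - 4)(s + 3) = 0.

s = 4, -3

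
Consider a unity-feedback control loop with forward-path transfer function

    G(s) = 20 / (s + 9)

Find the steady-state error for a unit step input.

G(s) has no poles at the origin.
This is a Type 0 system. Kp = lim_{s→0} G(s) = 20/9.
e_ss = 1/(1 + Kp) = 1/(1 + 20/9) = 9/29 ≈ 0.3103.

e_ss = 0.3103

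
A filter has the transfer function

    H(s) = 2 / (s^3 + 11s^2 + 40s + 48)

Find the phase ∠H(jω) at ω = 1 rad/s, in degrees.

At s = j1: numerator = 2, denominator = 37 + j39.
∠H = ∠num − ∠den = 0° − (46.507°) = -46.51°.

∠H(j1) ≈ -46.51°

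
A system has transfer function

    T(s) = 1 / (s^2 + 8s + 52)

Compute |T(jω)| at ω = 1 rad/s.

Substitute s = j1: numerator = 1, denominator = 51 + j8.
|T(j1)| = |1| / |51 + j8| = 1 / 51.624 ≈ 0.01937.

|T(j1)| ≈ 0.01937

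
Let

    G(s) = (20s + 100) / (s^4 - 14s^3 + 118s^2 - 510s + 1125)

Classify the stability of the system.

The denominator s^4 - 14s^3 + 118s^2 - 510s + 1125 factors as (s^2 - 6s + 45)(s^2 - 8s + 25), giving poles at s = 3 + 6j, 3 - 6j, 4 + 3j, 4 - 3j.
Since the pole(s) at s = 3 + 6j, 3 - 6j, 4 + 3j, 4 - 3j lie in the right half-plane, the system is unstable.

unstable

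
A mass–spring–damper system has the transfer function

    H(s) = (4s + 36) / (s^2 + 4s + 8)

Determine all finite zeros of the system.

s = -9

Set the numerator to zero: 4s + 36 = 0, i.e. 4·(s + 9) = 0.
So s = -9.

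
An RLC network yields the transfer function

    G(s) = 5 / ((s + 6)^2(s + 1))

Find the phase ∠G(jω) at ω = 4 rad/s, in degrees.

At s = j4: numerator = 5, denominator = -172 + j128.
∠G = ∠num − ∠den = 0° − (143.34°) = -143.3°.

∠G(j4) ≈ -143.3°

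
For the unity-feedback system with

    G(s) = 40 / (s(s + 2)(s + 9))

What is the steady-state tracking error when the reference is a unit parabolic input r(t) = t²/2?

e_ss = ∞

G(s) has one pole at the origin.
This is a Type 1 system; Ka = lim_{s→0} s^2·G(s) = 0, so the steady-state error for a parabola input is infinite.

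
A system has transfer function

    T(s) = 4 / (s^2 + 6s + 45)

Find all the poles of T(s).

The poles are the roots of the denominator s^2 + 6s + 45 = 0.
Using the quadratic formula: s = (-6 ± √(-144))/2 = -3 ± 6j.

s = -3 ± 6j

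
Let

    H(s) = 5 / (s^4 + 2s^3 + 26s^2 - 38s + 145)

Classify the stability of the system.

unstable

The denominator s^4 + 2s^3 + 26s^2 - 38s + 145 factors as (s^2 + 4s + 29)(s^2 - 2s + 5), giving poles at s = -2 ± 5j, 1 ± 2j.
Since the pole(s) at s = 1 + 2j, 1 - 2j lie in the right half-plane, the system is unstable.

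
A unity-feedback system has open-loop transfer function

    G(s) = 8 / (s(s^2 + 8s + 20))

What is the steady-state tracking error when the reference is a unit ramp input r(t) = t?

G(s) has one pole at the origin.
This is a Type 1 system. Kv = lim_{s→0} s·G(s) = 8/20 = 2/5.
e_ss = 1/Kv = 1/(2/5) = 5/2 ≈ 2.500.

e_ss = 2.500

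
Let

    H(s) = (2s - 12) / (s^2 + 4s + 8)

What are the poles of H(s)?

The poles are the roots of the denominator s^2 + 4s + 8 = 0.
Using the quadratic formula: s = (-4 ± √(-16))/2 = -2 ± 2j.

s = -2 + 2j, -2 - 2j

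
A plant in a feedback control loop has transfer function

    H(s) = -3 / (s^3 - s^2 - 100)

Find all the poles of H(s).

s = -2 ± 4j, 5

The poles are the roots of the denominator s^3 - s^2 - 100 = 0.
Trying s = 5: the polynomial evaluates to 0, so (s - 5) is a factor.
Dividing out leaves s^2 + 4s + 20 = 0.
The quadratic formula then gives s = -2 ± 4j.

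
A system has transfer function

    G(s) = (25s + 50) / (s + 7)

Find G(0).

G(0) = 50/7 ≈ 7.143

Set s = 0: G(0) = (50) / (7) = 50/7.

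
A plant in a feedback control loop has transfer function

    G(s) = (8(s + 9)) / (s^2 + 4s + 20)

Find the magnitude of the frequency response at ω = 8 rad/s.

|G(j8)| ≈ 1.771

Substitute s = j8: numerator = 72 + j64, denominator = -44 + j32.
|G(j8)| = |72 + j64| / |-44 + j32| = 96.333 / 54.406 ≈ 1.771.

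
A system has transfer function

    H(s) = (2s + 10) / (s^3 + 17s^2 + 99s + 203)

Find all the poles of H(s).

s = -5 + 2j, -5 - 2j, -7

The poles are the roots of the denominator s^3 + 17s^2 + 99s + 203 = 0.
Trying s = -7: the polynomial evaluates to 0, so (s + 7) is a factor.
Dividing out leaves s^2 + 10s + 29 = 0.
The quadratic formula then gives s = -5 ± 2j.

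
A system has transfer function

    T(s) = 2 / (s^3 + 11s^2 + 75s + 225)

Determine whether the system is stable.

stable

The denominator s^3 + 11s^2 + 75s + 225 factors as (s + 5)(s^2 + 6s + 45), giving poles at s = -5, -3 + 6j, -3 - 6j.
Since all poles lie strictly in the left half-plane, the system is stable.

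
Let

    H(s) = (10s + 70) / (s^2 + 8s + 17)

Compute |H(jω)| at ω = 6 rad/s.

|H(j6)| ≈ 1.786

Substitute s = j6: numerator = 70 + j60, denominator = -19 + j48.
|H(j6)| = |70 + j60| / |-19 + j48| = 92.195 / 51.624 ≈ 1.786.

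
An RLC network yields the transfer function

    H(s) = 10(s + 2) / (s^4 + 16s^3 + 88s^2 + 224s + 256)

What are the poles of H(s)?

The poles are the roots of the denominator s^4 + 16s^3 + 88s^2 + 224s + 256 = 0.
Trying s = -4: the polynomial evaluates to 0, so (s + 4) is a factor.
Dividing out leaves s^3 + 12s^2 + 40s + 64 = 0.
This factors further as (s^2 + 4s + 8)(s + 8) = 0.

s = -2 + 2j, -2 - 2j, -4, -8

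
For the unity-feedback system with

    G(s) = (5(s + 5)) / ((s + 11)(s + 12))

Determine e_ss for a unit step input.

e_ss = 0.8408

G(s) has no poles at the origin.
This is a Type 0 system. Kp = lim_{s→0} G(s) = 25/132.
e_ss = 1/(1 + Kp) = 1/(1 + 25/132) = 132/157 ≈ 0.8408.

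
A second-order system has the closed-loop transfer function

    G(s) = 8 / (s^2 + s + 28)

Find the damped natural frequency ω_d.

ω_d ≈ 5.268 rad/s

Comparing s^2 + s + 28 to s^2 + 2ζωₙs + ωₙ²: ωₙ = √28 ≈ 5.292 rad/s and ζ = 1/(2·√28) ≈ 0.09449.
ζωₙ = 1/2 = 0.5, so ω_d = ωₙ√(1−ζ²) = √(ωₙ² − (ζωₙ)²) = √(28 − 0.5²) = √27.75 ≈ 5.268 rad/s.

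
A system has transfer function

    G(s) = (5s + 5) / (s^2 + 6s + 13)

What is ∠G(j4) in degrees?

At s = j4: numerator = 5 + j20, denominator = -3 + j24.
∠G = ∠num − ∠den = 75.964° − (97.125°) = -21.16°.

∠G(j4) ≈ -21.16°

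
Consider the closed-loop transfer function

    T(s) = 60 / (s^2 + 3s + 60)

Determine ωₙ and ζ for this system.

Compare the denominator to the standard form s^2 + 2ζωₙs + ωₙ².
ωₙ² = 60, so ωₙ = √60 ≈ 7.746 rad/s.
2ζωₙ = 3, so ζ = 3/(2·√60) ≈ 0.1936.

ωₙ ≈ 7.746 rad/s, ζ ≈ 0.1936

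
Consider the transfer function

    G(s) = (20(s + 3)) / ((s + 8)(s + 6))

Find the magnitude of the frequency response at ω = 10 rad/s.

Substitute s = j10: numerator = 60 + j200, denominator = -52 + j140.
|G(j10)| = |60 + j200| / |-52 + j140| = 208.81 / 149.35 ≈ 1.398.

|G(j10)| ≈ 1.398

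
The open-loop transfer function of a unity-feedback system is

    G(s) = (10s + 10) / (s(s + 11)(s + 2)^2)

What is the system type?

Type 1

The denominator has 1 factor of s at the origin (free integrator), so this is a Type 1 system.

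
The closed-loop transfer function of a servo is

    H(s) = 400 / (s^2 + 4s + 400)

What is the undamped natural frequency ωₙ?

ωₙ = 20 rad/s

Compare the denominator to the standard form s^2 + 2ζωₙs + ωₙ².
ωₙ² = 400, so ωₙ = 20 rad/s.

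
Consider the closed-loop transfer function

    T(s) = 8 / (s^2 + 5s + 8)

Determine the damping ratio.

ζ ≈ 0.8839

Compare the denominator to the standard form s^2 + 2ζωₙs + ωₙ².
ωₙ² = 8, so ωₙ = √8 ≈ 2.828 rad/s.
2ζωₙ = 5, so ζ = 5/(2·√8) ≈ 0.8839.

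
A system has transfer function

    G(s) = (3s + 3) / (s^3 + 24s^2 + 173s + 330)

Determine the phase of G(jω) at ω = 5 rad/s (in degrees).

At s = j5: numerator = 3 + j15, denominator = -270 + j740.
∠G = ∠num − ∠den = 78.690° − (110.05°) = -31.36°.

∠G(j5) ≈ -31.36°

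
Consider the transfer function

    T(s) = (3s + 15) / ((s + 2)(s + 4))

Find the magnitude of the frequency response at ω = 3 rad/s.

|T(j3)| ≈ 0.9703

Substitute s = j3: numerator = 15 + j9, denominator = -1 + j18.
|T(j3)| = |15 + j9| / |-1 + j18| = 17.493 / 18.028 ≈ 0.9703.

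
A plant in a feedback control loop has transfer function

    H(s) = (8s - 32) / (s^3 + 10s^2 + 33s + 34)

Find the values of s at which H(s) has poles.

s = -4 + j, -4 - j, -2

The poles are the roots of the denominator s^3 + 10s^2 + 33s + 34 = 0.
Trying s = -2: the polynomial evaluates to 0, so (s + 2) is a factor.
Dividing out leaves s^2 + 8s + 17 = 0.
The quadratic formula then gives s = -4 ± 1j.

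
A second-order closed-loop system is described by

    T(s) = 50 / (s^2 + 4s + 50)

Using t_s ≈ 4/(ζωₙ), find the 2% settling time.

t_s ≈ 2 s

Comparing s^2 + 4s + 50 to s^2 + 2ζωₙs + ωₙ²: ωₙ = √50 ≈ 7.071 rad/s and ζ = 4/(2·√50) ≈ 0.2828.
ζωₙ = 4/2 = 2, so t_s ≈ 4/(ζωₙ) = 4/2 = 2 s.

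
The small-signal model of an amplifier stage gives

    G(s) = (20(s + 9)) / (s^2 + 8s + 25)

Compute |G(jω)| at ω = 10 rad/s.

|G(j10)| ≈ 2.454

Substitute s = j10: numerator = 180 + j200, denominator = -75 + j80.
|G(j10)| = |180 + j200| / |-75 + j80| = 269.07 / 109.66 ≈ 2.454.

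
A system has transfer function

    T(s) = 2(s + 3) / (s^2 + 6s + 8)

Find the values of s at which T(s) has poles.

s = -2, -4

The poles are the roots of the denominator s^2 + 6s + 8 = 0.
Factoring: (s + 2)(s + 4) = 0, so s = -2 and s = -4.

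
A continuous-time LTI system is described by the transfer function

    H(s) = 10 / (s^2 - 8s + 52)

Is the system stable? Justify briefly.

The poles can be read from the denominator factors: s = 4 + 6j, 4 - 6j.
Since the pole(s) at s = 4 + 6j, 4 - 6j lie in the right half-plane, the system is unstable.

unstable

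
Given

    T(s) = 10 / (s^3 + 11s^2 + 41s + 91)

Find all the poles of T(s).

The poles are the roots of the denominator s^3 + 11s^2 + 41s + 91 = 0.
Trying s = -7: the polynomial evaluates to 0, so (s + 7) is a factor.
Dividing out leaves s^2 + 4s + 13 = 0.
The quadratic formula then gives s = -2 ± 3j.

s = -2 + 3j, -2 - 3j, -7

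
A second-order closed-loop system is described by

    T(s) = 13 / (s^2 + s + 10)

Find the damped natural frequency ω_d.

Comparing s^2 + s + 10 to s^2 + 2ζωₙs + ωₙ²: ωₙ = √10 ≈ 3.162 rad/s and ζ = 1/(2·√10) ≈ 0.1581.
ζωₙ = 1/2 = 0.5, so ω_d = ωₙ√(1−ζ²) = √(ωₙ² − (ζωₙ)²) = √(10 − 0.5²) = √9.75 ≈ 3.122 rad/s.

ω_d ≈ 3.122 rad/s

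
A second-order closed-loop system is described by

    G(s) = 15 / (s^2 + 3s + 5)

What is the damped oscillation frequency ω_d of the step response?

ω_d ≈ 1.658 rad/s

Comparing s^2 + 3s + 5 to s^2 + 2ζωₙs + ωₙ²: ωₙ = √5 ≈ 2.236 rad/s and ζ = 3/(2·√5) ≈ 0.6708.
ζωₙ = 3/2 = 1.5, so ω_d = ωₙ√(1−ζ²) = √(ωₙ² − (ζωₙ)²) = √(5 − 1.5²) = √2.75 ≈ 1.658 rad/s.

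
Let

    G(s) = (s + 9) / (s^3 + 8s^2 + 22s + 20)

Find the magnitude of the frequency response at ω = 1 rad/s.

Substitute s = j1: numerator = 9 + j1, denominator = 12 + j21.
|G(j1)| = |9 + j1| / |12 + j21| = 9.0554 / 24.187 ≈ 0.3744.

|G(j1)| ≈ 0.3744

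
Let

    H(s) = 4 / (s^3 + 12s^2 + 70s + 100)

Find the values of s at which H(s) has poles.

The poles are the roots of the denominator s^3 + 12s^2 + 70s + 100 = 0.
Trying s = -2: the polynomial evaluates to 0, so (s + 2) is a factor.
Dividing out leaves s^2 + 10s + 50 = 0.
The quadratic formula then gives s = -5 ± 5j.

s = -2, -5 + 5j, -5 - 5j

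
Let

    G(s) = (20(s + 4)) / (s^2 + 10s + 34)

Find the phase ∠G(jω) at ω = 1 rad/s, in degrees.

At s = j1: numerator = 80 + j20, denominator = 33 + j10.
∠G = ∠num − ∠den = 14.036° − (16.858°) = -2.822°.

∠G(j1) ≈ -2.822°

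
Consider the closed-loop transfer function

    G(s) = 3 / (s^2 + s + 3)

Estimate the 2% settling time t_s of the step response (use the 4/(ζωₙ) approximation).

t_s ≈ 8 s

Comparing s^2 + s + 3 to s^2 + 2ζωₙs + ωₙ²: ωₙ = √3 ≈ 1.732 rad/s and ζ = 1/(2·√3) ≈ 0.2887.
ζωₙ = 1/2 = 0.5, so t_s ≈ 4/(ζωₙ) = 4/0.5 = 8 s.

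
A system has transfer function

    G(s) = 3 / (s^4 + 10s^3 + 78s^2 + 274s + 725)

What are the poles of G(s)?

The poles are the roots of the denominator s^4 + 10s^3 + 78s^2 + 274s + 725 = 0.
No real roots exist; factor into two real quadratics: (s^2 + 6s + 25)(s^2 + 4s + 29) = 0.
Each quadratic gives a conjugate pair via the quadratic formula.

s = -3 + 4j, -3 - 4j, -2 + 5j, -2 - 5j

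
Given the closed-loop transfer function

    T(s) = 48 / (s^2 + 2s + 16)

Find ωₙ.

ωₙ = 4 rad/s

Compare the denominator to the standard form s^2 + 2ζωₙs + ωₙ².
ωₙ² = 16, so ωₙ = 4 rad/s.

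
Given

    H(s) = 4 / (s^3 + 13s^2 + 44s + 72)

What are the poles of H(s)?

s = -2 + 2j, -2 - 2j, -9

The poles are the roots of the denominator s^3 + 13s^2 + 44s + 72 = 0.
Trying s = -9: the polynomial evaluates to 0, so (s + 9) is a factor.
Dividing out leaves s^2 + 4s + 8 = 0.
The quadratic formula then gives s = -2 ± 2j.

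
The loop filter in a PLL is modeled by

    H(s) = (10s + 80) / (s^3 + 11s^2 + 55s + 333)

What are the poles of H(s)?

s = -1 ± 6j, -9

The poles are the roots of the denominator s^3 + 11s^2 + 55s + 333 = 0.
Trying s = -9: the polynomial evaluates to 0, so (s + 9) is a factor.
Dividing out leaves s^2 + 2s + 37 = 0.
The quadratic formula then gives s = -1 ± 6j.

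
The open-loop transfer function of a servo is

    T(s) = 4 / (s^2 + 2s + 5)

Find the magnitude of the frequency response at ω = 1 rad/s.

|T(j1)| ≈ 0.8944

Substitute s = j1: numerator = 4, denominator = 4 + j2.
|T(j1)| = |4| / |4 + j2| = 4 / 4.4721 ≈ 0.8944.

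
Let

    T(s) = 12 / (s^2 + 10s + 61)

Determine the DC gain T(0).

T(0) = 12/61 ≈ 0.1967

At s = 0 each factor (s + a) contributes a and each (s^2 + bs + c) contributes c.
T(0) = 12·1 / ((61)) = 12/61 = 12/61.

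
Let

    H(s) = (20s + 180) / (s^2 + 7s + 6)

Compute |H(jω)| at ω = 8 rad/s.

Substitute s = j8: numerator = 180 + j160, denominator = -58 + j56.
|H(j8)| = |180 + j160| / |-58 + j56| = 240.83 / 80.623 ≈ 2.987.

|H(j8)| ≈ 2.987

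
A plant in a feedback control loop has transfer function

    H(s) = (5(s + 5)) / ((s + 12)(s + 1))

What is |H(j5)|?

Substitute s = j5: numerator = 25 + j25, denominator = -13 + j65.
|H(j5)| = |25 + j25| / |-13 + j65| = 35.355 / 66.287 ≈ 0.5334.

|H(j5)| ≈ 0.5334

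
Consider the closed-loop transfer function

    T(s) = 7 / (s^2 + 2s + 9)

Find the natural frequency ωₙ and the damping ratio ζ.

Compare the denominator to the standard form s^2 + 2ζωₙs + ωₙ².
ωₙ² = 9, so ωₙ = 3 rad/s.
2ζωₙ = 2, so ζ = 2/(2·3) ≈ 0.3333.

ωₙ = 3 rad/s, ζ ≈ 0.3333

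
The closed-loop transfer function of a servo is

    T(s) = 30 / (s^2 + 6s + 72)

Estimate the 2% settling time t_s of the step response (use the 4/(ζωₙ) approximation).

t_s ≈ 1.333 s

Comparing s^2 + 6s + 72 to s^2 + 2ζωₙs + ωₙ²: ωₙ = √72 ≈ 8.485 rad/s and ζ = 6/(2·√72) ≈ 0.3536.
ζωₙ = 6/2 = 3, so t_s ≈ 4/(ζωₙ) = 4/3 ≈ 1.333 s.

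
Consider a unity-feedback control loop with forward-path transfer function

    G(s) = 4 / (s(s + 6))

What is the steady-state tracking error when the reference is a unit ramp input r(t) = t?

G(s) has one pole at the origin.
This is a Type 1 system. Kv = lim_{s→0} s·G(s) = 4/6 = 2/3.
e_ss = 1/Kv = 1/(2/3) = 3/2 ≈ 1.500.

e_ss = 1.500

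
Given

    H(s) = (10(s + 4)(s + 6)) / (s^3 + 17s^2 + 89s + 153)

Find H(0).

Set s = 0: H(0) = (240) / (153) = 80/51.

H(0) = 80/51 ≈ 1.569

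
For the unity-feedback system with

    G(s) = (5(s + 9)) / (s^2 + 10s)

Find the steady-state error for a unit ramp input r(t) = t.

G(s) has one pole at the origin.
This is a Type 1 system. Kv = lim_{s→0} s·G(s) = 45/10 = 9/2.
e_ss = 1/Kv = 1/(9/2) = 2/9 ≈ 0.2222.

e_ss = 0.2222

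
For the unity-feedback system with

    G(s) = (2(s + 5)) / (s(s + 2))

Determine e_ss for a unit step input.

e_ss = 0

G(s) has one pole at the origin.
This is a Type 1 system; for a step input the steady-state error is zero.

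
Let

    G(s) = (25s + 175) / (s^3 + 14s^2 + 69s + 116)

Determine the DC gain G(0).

Set s = 0: G(0) = (175) / (116) = 175/116.

G(0) = 175/116 ≈ 1.509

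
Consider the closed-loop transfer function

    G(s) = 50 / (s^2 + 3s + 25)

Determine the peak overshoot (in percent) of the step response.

Comparing s^2 + 3s + 25 to s^2 + 2ζωₙs + ωₙ²: ωₙ = 5 rad/s and ζ = 3/(2·5) = 0.3.
%OS = 100·exp(−πζ/√(1−ζ²)) = 100·exp(−π·0.3/√(1−0.3²)) ≈ 37.2%.

%OS ≈ 37.2%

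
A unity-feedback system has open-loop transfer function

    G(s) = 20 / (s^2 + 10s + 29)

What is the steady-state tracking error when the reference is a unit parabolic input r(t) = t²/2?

G(s) has no poles at the origin.
This is a Type 0 system; Ka = lim_{s→0} s^2·G(s) = 0, so the steady-state error for a parabola input is infinite.

e_ss = ∞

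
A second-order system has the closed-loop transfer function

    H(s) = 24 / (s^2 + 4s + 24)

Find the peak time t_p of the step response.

t_p ≈ 0.7025 s

Comparing s^2 + 4s + 24 to s^2 + 2ζωₙs + ωₙ²: ωₙ = √24 ≈ 4.899 rad/s and ζ = 4/(2·√24) ≈ 0.4082.
ζωₙ = 4/2 = 2, so ω_d = ωₙ√(1−ζ²) = √(ωₙ² − (ζωₙ)²) = √(24 − 2²) = √20 ≈ 4.472 rad/s.
t_p = π/ω_d = π/4.472 ≈ 0.7025 s.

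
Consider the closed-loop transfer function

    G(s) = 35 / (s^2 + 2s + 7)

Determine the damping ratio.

Compare the denominator to the standard form s^2 + 2ζωₙs + ωₙ².
ωₙ² = 7, so ωₙ = √7 ≈ 2.646 rad/s.
2ζωₙ = 2, so ζ = 2/(2·√7) ≈ 0.3780.
With ζ = 0.3780 the response is underdamped.

ζ ≈ 0.3780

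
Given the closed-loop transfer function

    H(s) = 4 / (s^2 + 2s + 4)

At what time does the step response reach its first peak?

t_p ≈ 1.814 s

Comparing s^2 + 2s + 4 to s^2 + 2ζωₙs + ωₙ²: ωₙ = 2 rad/s and ζ = 2/(2·2) = 0.5.
ζωₙ = 2/2 = 1, so ω_d = ωₙ√(1−ζ²) = √(ωₙ² − (ζωₙ)²) = √(4 − 1²) = √3 ≈ 1.732 rad/s.
t_p = π/ω_d = π/1.732 ≈ 1.814 s.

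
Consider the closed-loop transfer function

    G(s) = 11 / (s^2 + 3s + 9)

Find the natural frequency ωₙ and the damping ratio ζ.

Compare the denominator to the standard form s^2 + 2ζωₙs + ωₙ².
ωₙ² = 9, so ωₙ = 3 rad/s.
2ζωₙ = 3, so ζ = 3/(2·3) = 0.5.
With ζ = 0.5 the response is underdamped.

ωₙ = 3 rad/s, ζ = 0.5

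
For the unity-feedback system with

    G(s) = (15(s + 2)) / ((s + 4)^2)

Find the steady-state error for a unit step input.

e_ss = 0.3478

G(s) has no poles at the origin.
This is a Type 0 system. Kp = lim_{s→0} G(s) = 30/16 = 15/8.
e_ss = 1/(1 + Kp) = 1/(1 + 15/8) = 8/23 ≈ 0.3478.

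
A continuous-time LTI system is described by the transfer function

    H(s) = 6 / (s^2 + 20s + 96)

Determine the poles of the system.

The poles are the roots of the denominator s^2 + 20s + 96 = 0.
Factoring: (s + 8)(s + 12) = 0, so s = -8 and s = -12.

s = -8, -12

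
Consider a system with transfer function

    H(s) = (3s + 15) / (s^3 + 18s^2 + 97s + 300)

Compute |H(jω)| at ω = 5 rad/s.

|H(j5)| ≈ 0.05439

Substitute s = j5: numerator = 15 + j15, denominator = -150 + j360.
|H(j5)| = |15 + j15| / |-150 + j360| = 21.213 / 390 ≈ 0.05439.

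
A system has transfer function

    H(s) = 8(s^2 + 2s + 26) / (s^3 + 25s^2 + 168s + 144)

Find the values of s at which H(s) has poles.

The poles are the roots of the denominator s^3 + 25s^2 + 168s + 144 = 0.
Trying s = -12: the polynomial evaluates to 0, so (s + 12) is a factor.
Dividing out leaves s^2 + 13s + 12 = 0.
Factoring the quadratic: (s + 12)(s + 1) = 0.

s = -12, -12, -1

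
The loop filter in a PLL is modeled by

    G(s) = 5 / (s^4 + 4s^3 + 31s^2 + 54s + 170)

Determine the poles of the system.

s = -1 + 3j, -1 - 3j, -1 + 4j, -1 - 4j

The poles are the roots of the denominator s^4 + 4s^3 + 31s^2 + 54s + 170 = 0.
No real roots exist; factor into two real quadratics: (s^2 + 2s + 10)(s^2 + 2s + 17) = 0.
Each quadratic gives a conjugate pair via the quadratic formula.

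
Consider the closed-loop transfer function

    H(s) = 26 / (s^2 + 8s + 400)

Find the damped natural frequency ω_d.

ω_d ≈ 19.60 rad/s

Comparing s^2 + 8s + 400 to s^2 + 2ζωₙs + ωₙ²: ωₙ = 20 rad/s and ζ = 8/(2·20) = 0.2.
ζωₙ = 8/2 = 4, so ω_d = ωₙ√(1−ζ²) = √(ωₙ² − (ζωₙ)²) = √(400 − 4²) = √384 ≈ 19.60 rad/s.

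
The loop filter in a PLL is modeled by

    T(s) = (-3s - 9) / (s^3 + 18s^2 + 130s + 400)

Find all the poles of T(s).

s = -5 + 5j, -5 - 5j, -8

The poles are the roots of the denominator s^3 + 18s^2 + 130s + 400 = 0.
Trying s = -8: the polynomial evaluates to 0, so (s + 8) is a factor.
Dividing out leaves s^2 + 10s + 50 = 0.
The quadratic formula then gives s = -5 ± 5j.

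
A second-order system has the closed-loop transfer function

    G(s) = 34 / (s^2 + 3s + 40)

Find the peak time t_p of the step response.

t_p ≈ 0.5113 s

Comparing s^2 + 3s + 40 to s^2 + 2ζωₙs + ωₙ²: ωₙ = √40 ≈ 6.325 rad/s and ζ = 3/(2·√40) ≈ 0.2372.
ζωₙ = 3/2 = 1.5, so ω_d = ωₙ√(1−ζ²) = √(ωₙ² − (ζωₙ)²) = √(40 − 1.5²) = √37.75 ≈ 6.144 rad/s.
t_p = π/ω_d = π/6.144 ≈ 0.5113 s.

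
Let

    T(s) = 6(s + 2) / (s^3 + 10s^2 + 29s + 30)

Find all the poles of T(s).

s = -2 + j, -2 - j, -6

The poles are the roots of the denominator s^3 + 10s^2 + 29s + 30 = 0.
Trying s = -6: the polynomial evaluates to 0, so (s + 6) is a factor.
Dividing out leaves s^2 + 4s + 5 = 0.
The quadratic formula then gives s = -2 ± 1j.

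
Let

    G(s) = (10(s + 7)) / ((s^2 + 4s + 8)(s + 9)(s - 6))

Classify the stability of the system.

unstable

The poles can be read from the denominator factors: s = -2 + 2j, -2 - 2j, -9, 6.
Since the pole(s) at s = 6 lie in the right half-plane, the system is unstable.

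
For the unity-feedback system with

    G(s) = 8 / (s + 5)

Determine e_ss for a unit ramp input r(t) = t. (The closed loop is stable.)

G(s) has no poles at the origin.
This is a Type 0 system; Kv = lim_{s→0} s·G(s) = 0, so the steady-state error for a ramp input is infinite.

e_ss = ∞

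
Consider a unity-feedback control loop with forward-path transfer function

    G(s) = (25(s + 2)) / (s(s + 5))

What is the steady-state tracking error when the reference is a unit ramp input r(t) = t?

G(s) has one pole at the origin.
This is a Type 1 system. Kv = lim_{s→0} s·G(s) = 50/5 = 10.
e_ss = 1/Kv = 1/(10) = 1/10 ≈ 0.1000.

e_ss = 0.1000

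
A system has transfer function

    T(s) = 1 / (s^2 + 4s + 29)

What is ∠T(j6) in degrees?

∠T(j6) ≈ -106.3°

At s = j6: numerator = 1, denominator = -7 + j24.
∠T = ∠num − ∠den = 0° − (106.26°) = -106.3°.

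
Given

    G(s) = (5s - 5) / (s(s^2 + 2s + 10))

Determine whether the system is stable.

The poles can be read from the denominator factors: s = 0, -1 ± 3j.
Since the simple pole(s) at s = 0 lie on the jω-axis with none in the right half-plane, the system is marginally stable.

marginally stable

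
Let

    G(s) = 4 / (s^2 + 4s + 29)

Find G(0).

Set s = 0: G(0) = (4) / (29) = 4/29.

G(0) = 4/29 ≈ 0.1379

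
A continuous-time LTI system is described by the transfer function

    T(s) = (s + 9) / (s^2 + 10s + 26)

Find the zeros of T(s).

Set the numerator to zero: s + 9 = 0.
So s = -9.

s = -9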